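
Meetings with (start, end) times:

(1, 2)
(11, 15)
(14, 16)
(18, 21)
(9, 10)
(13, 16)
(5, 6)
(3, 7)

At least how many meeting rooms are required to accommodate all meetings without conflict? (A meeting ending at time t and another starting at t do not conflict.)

3

starts: [1, 3, 5, 9, 11, 13, 14, 18]
ends:   [2, 6, 7, 10, 15, 16, 16, 21]
s1→1 e2→0 s3→1 s5→2 e6→1 e7→0 s9→1 e10→0 s11→1 s13→2 s14→3  — peak 3.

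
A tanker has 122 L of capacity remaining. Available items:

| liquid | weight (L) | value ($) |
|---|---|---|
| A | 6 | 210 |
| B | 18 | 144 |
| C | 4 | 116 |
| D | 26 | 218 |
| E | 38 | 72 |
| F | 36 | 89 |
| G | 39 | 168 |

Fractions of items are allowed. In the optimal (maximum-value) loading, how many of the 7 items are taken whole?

5

Order: A (210/6=35.00) > C (116/4=29.00) > D (218/26=8.38) > B (144/18=8.00) > G (168/39=4.31) > F (89/36=2.47) > E (72/38=1.89)
Fill: take A (6 @ 210) → take C (4 @ 116) → take D (26 @ 218) → take B (18 @ 144) → take G (39 @ 168) → take 29/36 of F → 71.69; 122/122 used.
5 item(s) taken whole; one partial (take 29/36 of F).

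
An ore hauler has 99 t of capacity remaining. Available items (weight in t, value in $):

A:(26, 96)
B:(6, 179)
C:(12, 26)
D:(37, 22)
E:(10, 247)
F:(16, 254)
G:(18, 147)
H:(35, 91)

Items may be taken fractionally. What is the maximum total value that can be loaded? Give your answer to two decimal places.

Greedy by value/weight ratio, highest first.
Order: B (179/6=29.83) > E (247/10=24.70) > F (254/16=15.88) > G (147/18=8.17) > A (96/26=3.69) > H (91/35=2.60) > C (26/12=2.17) > D (22/37=0.59)
Fill: take B (6 @ 179) → take E (10 @ 247) → take F (16 @ 254) → take G (18 @ 147) → take A (26 @ 96) → take 23/35 of H → 59.80; 99/99 used.
Total value = 982.80

982.80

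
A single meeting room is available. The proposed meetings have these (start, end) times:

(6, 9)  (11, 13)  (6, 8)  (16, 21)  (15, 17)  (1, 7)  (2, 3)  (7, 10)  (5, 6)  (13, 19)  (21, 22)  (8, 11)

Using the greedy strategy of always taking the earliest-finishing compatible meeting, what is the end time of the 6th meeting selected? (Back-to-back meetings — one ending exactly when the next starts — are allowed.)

17

By end time: (2,3), (5,6), (1,7), (6,8), (6,9), (7,10), (8,11), (11,13), (15,17), (13,19), (16,21), (21,22).
Pick (2,3); next start ≥ 3 → (5,6); next start ≥ 6 → (6,8); next start ≥ 8 → (8,11); next start ≥ 11 → (11,13); next start ≥ 13 → (15,17); next start ≥ 17 → (21,22).
Selected: (2,3) (5,6) (6,8) (8,11) (11,13) (15,17) (21,22)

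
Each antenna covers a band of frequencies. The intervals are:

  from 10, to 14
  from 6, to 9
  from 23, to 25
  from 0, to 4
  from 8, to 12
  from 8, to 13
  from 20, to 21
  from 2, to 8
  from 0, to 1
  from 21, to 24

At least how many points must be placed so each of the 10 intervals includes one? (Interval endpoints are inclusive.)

Process intervals by earliest right end; each time one isn't hit yet, stab at its right endpoint.
Sorted: [0,1] [0,4] [2,8] [6,9] [8,12] [8,13] [10,14] [20,21] [21,24] [23,25]
{[0,1],[0,4]} hit by 1; {[2,8],[6,9],[8,12],[8,13]} hit by 8; {[10,14]} hit by 14; {[20,21],[21,24]} hit by 21; {[23,25]} hit by 25.
Points: 1, 8, 14, 21, 25 (5 total).

5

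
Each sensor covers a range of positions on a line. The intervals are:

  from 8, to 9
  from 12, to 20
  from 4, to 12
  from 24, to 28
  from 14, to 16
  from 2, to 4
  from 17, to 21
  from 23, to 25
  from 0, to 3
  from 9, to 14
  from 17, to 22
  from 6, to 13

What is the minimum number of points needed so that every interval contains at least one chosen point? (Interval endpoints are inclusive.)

Sorted: [0,3] [2,4] [8,9] [4,12] [6,13] [9,14] [14,16] [12,20] [17,21] [17,22] [23,25] [24,28]
{[0,3],[2,4]} hit by 3; {[8,9],[4,12],[6,13],[9,14]} hit by 9; {[14,16],[12,20]} hit by 16; {[17,21],[17,22]} hit by 21; {[23,25],[24,28]} hit by 25.
Points: 3, 9, 16, 21, 25 (5 total).

5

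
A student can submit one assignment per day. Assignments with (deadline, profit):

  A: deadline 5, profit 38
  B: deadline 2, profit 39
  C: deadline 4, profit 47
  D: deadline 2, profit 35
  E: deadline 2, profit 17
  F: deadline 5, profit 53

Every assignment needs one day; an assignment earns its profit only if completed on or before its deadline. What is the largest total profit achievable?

212

Sort by profit descending; place each in the latest free slot ≤ its deadline.
Profit order: F=53 C=47 B=39 A=38 D=35 E=17
Assign: F→slot 5, C→slot 4, B→slot 2, A→slot 3, D→slot 1, E skipped.
Slots: [1:D] [2:B] [3:A] [4:C] [5:F]
Profit = 35 + 39 + 38 + 47 + 53 = 212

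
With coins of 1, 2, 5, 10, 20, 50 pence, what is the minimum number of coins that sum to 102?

3

102 = 2×50 + 1×2
Total coins = 2 + 1 = 3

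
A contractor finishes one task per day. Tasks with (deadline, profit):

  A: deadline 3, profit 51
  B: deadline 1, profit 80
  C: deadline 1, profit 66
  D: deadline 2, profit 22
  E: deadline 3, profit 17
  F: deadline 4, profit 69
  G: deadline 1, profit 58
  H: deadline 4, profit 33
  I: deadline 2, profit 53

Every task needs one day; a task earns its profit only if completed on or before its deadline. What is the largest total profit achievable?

253

Take jobs in profit order; each goes to the latest open slot no later than its deadline.
Profit order: B=80 F=69 C=66 G=58 I=53 A=51 H=33 D=22 E=17
Assign: B→slot 1, F→slot 4, C skipped, G skipped, I→slot 2, A→slot 3, H skipped, D skipped, E skipped.
Slots: [1:B] [2:I] [3:A] [4:F]
Profit = 80 + 53 + 51 + 69 = 253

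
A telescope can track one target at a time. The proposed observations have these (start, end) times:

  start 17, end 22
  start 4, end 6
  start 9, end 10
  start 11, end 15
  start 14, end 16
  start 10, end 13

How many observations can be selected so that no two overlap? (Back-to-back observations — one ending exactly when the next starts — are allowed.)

5

Greedy by earliest finish: after sorting by end time, pick each interval compatible with the last pick.
By end time: (4,6), (9,10), (10,13), (11,15), (14,16), (17,22).
Pick (4,6); next start ≥ 6 → (9,10); next start ≥ 10 → (10,13); next start ≥ 13 → (14,16); next start ≥ 16 → (17,22).
Selected 5 observations.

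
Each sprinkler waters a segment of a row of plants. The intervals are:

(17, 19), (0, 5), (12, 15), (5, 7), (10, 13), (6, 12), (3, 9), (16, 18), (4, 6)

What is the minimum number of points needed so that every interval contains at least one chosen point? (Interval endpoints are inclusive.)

By right end: [0,5]  [4,6]  [5,7]  [3,9]  [6,12]  [10,13]  [12,15]  [16,18]  [17,19]
[0,5] uncovered → point at 5; [6,12] uncovered → point at 12; [16,18] uncovered → point at 18.
Points: 5, 12, 18 (3 total).

3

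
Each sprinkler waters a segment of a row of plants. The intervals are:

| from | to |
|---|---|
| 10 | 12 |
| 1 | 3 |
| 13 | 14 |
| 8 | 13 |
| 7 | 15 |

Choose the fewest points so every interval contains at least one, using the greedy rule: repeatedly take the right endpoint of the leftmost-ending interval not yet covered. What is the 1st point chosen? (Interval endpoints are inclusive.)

Process intervals by earliest right end; each time one isn't hit yet, stab at its right endpoint.
Sorted: [1,3] [10,12] [8,13] [13,14] [7,15]
{[1,3]} hit by 3; {[10,12],[8,13]} hit by 12; {[13,14],[7,15]} hit by 14.
Points: 3, 12, 14 (3 total).

3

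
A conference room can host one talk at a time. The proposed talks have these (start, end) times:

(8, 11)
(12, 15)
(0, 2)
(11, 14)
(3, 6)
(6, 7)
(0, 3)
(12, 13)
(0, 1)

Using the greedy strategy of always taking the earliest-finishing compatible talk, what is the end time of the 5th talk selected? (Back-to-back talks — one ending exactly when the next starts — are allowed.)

13

By end time: (0,1), (0,2), (0,3), (3,6), (6,7), (8,11), (12,13), (11,14), (12,15).
Pick (0,1); next start ≥ 1 → (3,6); next start ≥ 6 → (6,7); next start ≥ 7 → (8,11); next start ≥ 11 → (12,13).
Selected: (0,1) (3,6) (6,7) (8,11) (12,13)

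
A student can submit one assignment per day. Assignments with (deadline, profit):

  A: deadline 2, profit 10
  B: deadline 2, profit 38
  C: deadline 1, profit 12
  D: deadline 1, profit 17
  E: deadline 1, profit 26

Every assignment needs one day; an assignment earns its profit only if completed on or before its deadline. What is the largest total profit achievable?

64

Profit order: B=38 E=26 D=17 C=12 A=10
Assign: B→slot 2, E→slot 1, D skipped, C skipped, A skipped.
Slots: [1:E] [2:B]
Profit = 26 + 38 = 64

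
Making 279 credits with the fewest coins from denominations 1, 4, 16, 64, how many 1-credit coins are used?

279 − 4×64→23 − 1×16→7 − 1×4→3 − 3×1→0
Count of 1: 3

3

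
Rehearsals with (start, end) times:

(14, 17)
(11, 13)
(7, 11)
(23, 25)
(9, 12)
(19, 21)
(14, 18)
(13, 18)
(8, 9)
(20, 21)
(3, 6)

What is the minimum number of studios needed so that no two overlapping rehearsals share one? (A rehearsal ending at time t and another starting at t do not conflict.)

The answer is the maximum number of intervals overlapping at any instant.
Events (time:±→running): 3:+→1 6:-→0 7:+→1 8:+→2 9:-→1 9:+→2 11:-→1 11:+→2 12:-→1 13:-→0 13:+→1 14:+→2 14:+→3 … peak 3.

3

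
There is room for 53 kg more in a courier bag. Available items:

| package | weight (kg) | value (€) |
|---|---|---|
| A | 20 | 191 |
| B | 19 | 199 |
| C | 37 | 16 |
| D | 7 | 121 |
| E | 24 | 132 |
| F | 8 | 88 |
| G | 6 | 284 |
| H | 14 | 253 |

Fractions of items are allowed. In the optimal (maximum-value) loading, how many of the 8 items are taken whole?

Order: G (284/6=47.33) > H (253/14=18.07) > D (121/7=17.29) > F (88/8=11.00) > B (199/19=10.47) > A (191/20=9.55) > E (132/24=5.50) > C (16/37=0.43)
Fill: take G (6 @ 284) → take H (14 @ 253) → take D (7 @ 121) → take F (8 @ 88) → take 18/19 of B → 188.53; 53/53 used.
4 item(s) taken whole; one partial (take 18/19 of B).

4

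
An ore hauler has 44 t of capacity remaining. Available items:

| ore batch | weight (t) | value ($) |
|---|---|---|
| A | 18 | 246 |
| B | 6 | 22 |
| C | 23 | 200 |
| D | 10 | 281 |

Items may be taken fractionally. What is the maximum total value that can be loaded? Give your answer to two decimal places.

Sort by value per unit weight and fill in that order.
Ratios (sorted): D 28.10, A 13.67, C 8.70, B 3.67
take D (10 @ 281); take A (18 @ 246); take 16/23 of C → 139.13. Capacity used 44/44.
Total value = 666.13

666.13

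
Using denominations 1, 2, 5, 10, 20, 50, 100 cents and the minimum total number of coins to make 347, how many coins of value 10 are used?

0

347 = 3×100 + 2×20 + 1×5 + 1×2
Count of 10: 0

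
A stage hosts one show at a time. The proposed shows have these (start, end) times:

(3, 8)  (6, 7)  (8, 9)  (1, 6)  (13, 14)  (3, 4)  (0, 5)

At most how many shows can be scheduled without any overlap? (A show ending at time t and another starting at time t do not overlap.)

Sorted by end: (3,4)  (0,5)  (1,6)  (6,7)  (3,8)  (8,9)  (13,14)
take (3,4); skip (0,5); take (6,7); take (8,9); take (13,14).
Selected 4 shows.

4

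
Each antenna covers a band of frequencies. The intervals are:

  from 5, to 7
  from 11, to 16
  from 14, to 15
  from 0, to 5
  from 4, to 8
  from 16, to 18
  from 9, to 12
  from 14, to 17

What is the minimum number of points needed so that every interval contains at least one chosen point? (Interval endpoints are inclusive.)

4

Process intervals by earliest right end; each time one isn't hit yet, stab at its right endpoint.
Sorted: [0,5] [5,7] [4,8] [9,12] [14,15] [11,16] [14,17] [16,18]
{[0,5],[5,7],[4,8]} hit by 5; {[9,12]} hit by 12; {[14,15],[11,16],[14,17]} hit by 15; {[16,18]} hit by 18.
Points: 5, 12, 15, 18 (4 total).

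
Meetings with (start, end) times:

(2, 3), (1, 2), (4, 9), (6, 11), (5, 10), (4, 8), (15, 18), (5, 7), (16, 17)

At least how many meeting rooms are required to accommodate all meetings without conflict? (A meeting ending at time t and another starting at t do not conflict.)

5

Count concurrent intervals with a sweep; the peak is the room count.
Events (time:±→running): 1:+→1 2:-→0 2:+→1 3:-→0 4:+→1 4:+→2 5:+→3 5:+→4 6:+→5 … peak 5.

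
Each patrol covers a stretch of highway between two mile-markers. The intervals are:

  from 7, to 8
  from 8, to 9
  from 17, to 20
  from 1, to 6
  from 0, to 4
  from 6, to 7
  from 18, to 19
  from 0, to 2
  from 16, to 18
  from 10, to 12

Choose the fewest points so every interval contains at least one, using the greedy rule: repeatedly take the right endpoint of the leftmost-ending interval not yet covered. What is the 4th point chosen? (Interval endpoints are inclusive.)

12

Sorted: [0,2] [0,4] [1,6] [6,7] [7,8] [8,9] [10,12] [16,18] [18,19] [17,20]
{[0,2],[0,4],[1,6]} hit by 2; {[6,7],[7,8]} hit by 7; {[8,9]} hit by 9; {[10,12]} hit by 12; {[16,18],[18,19],[17,20]} hit by 18.
Points: 2, 7, 9, 12, 18 (5 total).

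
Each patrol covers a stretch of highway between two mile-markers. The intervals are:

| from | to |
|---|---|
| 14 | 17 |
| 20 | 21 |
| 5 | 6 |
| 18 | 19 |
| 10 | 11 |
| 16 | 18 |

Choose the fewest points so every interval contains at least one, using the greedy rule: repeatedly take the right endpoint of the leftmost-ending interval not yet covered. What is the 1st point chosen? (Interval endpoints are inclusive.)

6

Sort by right endpoint; whenever an interval is uncovered, place a point at its right end.
Sorted: [5,6] [10,11] [14,17] [16,18] [18,19] [20,21]
{[5,6]} hit by 6; {[10,11]} hit by 11; {[14,17],[16,18]} hit by 17; {[18,19]} hit by 19; {[20,21]} hit by 21.
Points: 6, 11, 17, 19, 21 (5 total).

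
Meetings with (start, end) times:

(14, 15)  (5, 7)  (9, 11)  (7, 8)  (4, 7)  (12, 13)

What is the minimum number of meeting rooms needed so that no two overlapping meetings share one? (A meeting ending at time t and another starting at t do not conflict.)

Events (time:±→running): 4:+→1 5:+→2 … peak 2.

2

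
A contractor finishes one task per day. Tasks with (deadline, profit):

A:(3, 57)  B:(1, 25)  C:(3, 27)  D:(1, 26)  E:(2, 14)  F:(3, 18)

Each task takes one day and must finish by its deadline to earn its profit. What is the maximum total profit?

Take jobs in profit order; each goes to the latest open slot no later than its deadline.
Profit order: A=57 C=27 D=26 B=25 F=18 E=14
Assign: A→slot 3, C→slot 2, D→slot 1, B skipped, F skipped, E skipped.
Slots: [1:D] [2:C] [3:A]
Profit = 26 + 27 + 57 = 110

110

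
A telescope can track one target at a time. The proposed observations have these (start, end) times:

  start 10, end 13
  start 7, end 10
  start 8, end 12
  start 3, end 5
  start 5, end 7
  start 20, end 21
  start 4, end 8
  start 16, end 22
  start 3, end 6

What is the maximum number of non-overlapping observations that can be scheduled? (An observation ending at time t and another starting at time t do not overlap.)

5

By end time: (3,5), (3,6), (5,7), (4,8), (7,10), (8,12), (10,13), (20,21), (16,22).
Pick (3,5); next start ≥ 5 → (5,7); next start ≥ 7 → (7,10); next start ≥ 10 → (10,13); next start ≥ 13 → (20,21).
Selected 5 observations.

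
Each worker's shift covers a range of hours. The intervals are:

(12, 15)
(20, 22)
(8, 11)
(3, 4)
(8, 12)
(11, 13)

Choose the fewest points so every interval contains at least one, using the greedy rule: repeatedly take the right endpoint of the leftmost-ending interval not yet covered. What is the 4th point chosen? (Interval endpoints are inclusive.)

22

Sort by right endpoint; whenever an interval is uncovered, place a point at its right end.
By right end: [3,4]  [8,11]  [8,12]  [11,13]  [12,15]  [20,22]
[3,4] uncovered → point at 4; [8,11] uncovered → point at 11; [12,15] uncovered → point at 15; [20,22] uncovered → point at 22.
Points: 4, 11, 15, 22 (4 total).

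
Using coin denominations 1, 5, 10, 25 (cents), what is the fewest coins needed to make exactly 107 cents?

7

Use the largest denomination that fits, subtract, and repeat.
107 = 4×25 + 1×5 + 2×1
Total coins = 4 + 1 + 2 = 7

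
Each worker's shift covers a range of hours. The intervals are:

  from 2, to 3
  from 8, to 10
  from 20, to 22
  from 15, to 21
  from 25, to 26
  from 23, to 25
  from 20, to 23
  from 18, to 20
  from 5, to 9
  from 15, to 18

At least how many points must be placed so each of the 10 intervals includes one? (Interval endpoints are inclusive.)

Sorted: [2,3] [5,9] [8,10] [15,18] [18,20] [15,21] [20,22] [20,23] [23,25] [25,26]
{[2,3]} hit by 3; {[5,9],[8,10]} hit by 9; {[15,18],[18,20],[15,21]} hit by 18; {[20,22],[20,23]} hit by 22; {[23,25],[25,26]} hit by 25.
Points: 3, 9, 18, 22, 25 (5 total).

5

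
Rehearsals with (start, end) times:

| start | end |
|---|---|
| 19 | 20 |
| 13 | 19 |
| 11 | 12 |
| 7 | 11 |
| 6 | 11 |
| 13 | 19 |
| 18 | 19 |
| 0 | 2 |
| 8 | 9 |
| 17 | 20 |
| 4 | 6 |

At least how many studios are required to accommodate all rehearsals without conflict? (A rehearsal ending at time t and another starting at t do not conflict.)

4

The answer is the maximum number of intervals overlapping at any instant.
starts: [0, 4, 6, 7, 8, 11, 13, 13, 17, 18, 19]
ends:   [2, 6, 9, 11, 11, 12, 19, 19, 19, 20, 20]
s0→1 e2→0 s4→1 e6→0 s6→1 s7→2 s8→3 e9→2 e11→1 e11→0 s11→1 e12→0 s13→1 s13→2 s17→3 s18→4  — peak 4.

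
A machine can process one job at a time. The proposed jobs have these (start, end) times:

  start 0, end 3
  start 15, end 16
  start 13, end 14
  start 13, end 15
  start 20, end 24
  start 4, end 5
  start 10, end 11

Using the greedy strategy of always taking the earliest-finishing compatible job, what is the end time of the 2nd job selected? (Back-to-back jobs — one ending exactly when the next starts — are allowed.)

Sorted by end: (0,3)  (4,5)  (10,11)  (13,14)  (13,15)  (15,16)  (20,24)
take (0,3); take (4,5); take (10,11); take (13,14); take (15,16); take (20,24).
Selected: (0,3) (4,5) (10,11) (13,14) (15,16) (20,24)

5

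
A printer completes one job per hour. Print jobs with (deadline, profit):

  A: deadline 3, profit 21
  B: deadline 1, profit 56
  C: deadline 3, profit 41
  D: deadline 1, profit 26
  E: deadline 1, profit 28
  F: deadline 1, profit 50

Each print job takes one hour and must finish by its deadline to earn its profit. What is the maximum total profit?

118

Take jobs in profit order; each goes to the latest open slot no later than its deadline.
By profit: B(d1,56), F(d1,50), C(d3,41), E(d1,28), D(d1,26), A(d3,21)
B→slot 1; F skipped; C→slot 3; E skipped; D skipped; A→slot 2.
Profit = 56 + 21 + 41 = 118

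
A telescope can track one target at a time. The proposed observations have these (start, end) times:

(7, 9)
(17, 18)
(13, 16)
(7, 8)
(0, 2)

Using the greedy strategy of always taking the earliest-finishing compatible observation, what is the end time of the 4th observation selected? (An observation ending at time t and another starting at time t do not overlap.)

Greedy by earliest finish: after sorting by end time, pick each interval compatible with the last pick.
Sorted by end: (0,2)  (7,8)  (7,9)  (13,16)  (17,18)
take (0,2); take (7,8); take (13,16); take (17,18).
Selected: (0,2) (7,8) (13,16) (17,18)

18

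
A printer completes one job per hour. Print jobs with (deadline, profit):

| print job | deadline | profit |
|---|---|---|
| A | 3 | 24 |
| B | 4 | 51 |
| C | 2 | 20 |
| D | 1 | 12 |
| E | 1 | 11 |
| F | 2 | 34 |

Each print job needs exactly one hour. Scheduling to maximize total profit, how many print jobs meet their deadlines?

4

Profit order: B=51 F=34 A=24 C=20 D=12 E=11
Assign: B→slot 4, F→slot 2, A→slot 3, C→slot 1, D skipped, E skipped.
Slots: [1:C] [2:F] [3:A] [4:B]
4 of 6 scheduled.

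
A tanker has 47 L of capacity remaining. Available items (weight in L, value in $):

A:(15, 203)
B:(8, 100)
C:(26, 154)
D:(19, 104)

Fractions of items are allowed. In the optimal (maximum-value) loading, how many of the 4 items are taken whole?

2

Order: A (203/15=13.53) > B (100/8=12.50) > C (154/26=5.92) > D (104/19=5.47)
Fill: take A (15 @ 203) → take B (8 @ 100) → take 24/26 of C → 142.15; 47/47 used.
2 item(s) taken whole; one partial (take 24/26 of C).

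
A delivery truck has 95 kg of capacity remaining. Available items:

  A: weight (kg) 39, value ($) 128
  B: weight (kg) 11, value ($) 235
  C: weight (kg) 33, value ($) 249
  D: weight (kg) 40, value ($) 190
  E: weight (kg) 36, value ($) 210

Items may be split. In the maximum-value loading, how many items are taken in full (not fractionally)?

Order: B (235/11=21.36) > C (249/33=7.55) > E (210/36=5.83) > D (190/40=4.75) > A (128/39=3.28)
Fill: take B (11 @ 235) → take C (33 @ 249) → take E (36 @ 210) → take 15/40 of D → 71.25; 95/95 used.
3 item(s) taken whole; one partial (take 15/40 of D).

3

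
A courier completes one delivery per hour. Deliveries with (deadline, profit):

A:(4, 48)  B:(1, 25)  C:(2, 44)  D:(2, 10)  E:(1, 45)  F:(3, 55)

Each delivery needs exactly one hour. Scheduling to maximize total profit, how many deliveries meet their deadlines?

Take jobs in profit order; each goes to the latest open slot no later than its deadline.
By profit: F(d3,55), A(d4,48), E(d1,45), C(d2,44), B(d1,25), D(d2,10)
F→slot 3; A→slot 4; E→slot 1; C→slot 2; B skipped; D skipped.
4 of 6 scheduled.

4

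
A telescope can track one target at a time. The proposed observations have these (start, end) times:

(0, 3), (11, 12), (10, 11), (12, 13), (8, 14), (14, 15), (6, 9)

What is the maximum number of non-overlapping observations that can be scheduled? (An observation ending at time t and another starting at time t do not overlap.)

Order by finish time; keep every interval that doesn't clash with the previous kept one.
By end time: (0,3), (6,9), (10,11), (11,12), (12,13), (8,14), (14,15).
Pick (0,3); next start ≥ 3 → (6,9); next start ≥ 9 → (10,11); next start ≥ 11 → (11,12); next start ≥ 12 → (12,13); next start ≥ 13 → (14,15).
Selected 6 observations.

6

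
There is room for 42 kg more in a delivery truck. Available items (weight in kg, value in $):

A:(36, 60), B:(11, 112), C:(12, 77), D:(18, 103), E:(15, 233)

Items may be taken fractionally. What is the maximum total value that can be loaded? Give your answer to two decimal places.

444.89

Greedy by value/weight ratio, highest first.
Ratios (sorted): E 15.53, B 10.18, C 6.42, D 5.72, A 1.67
take E (15 @ 233); take B (11 @ 112); take C (12 @ 77); take 4/18 of D → 22.89. Capacity used 42/42.
Total value = 444.89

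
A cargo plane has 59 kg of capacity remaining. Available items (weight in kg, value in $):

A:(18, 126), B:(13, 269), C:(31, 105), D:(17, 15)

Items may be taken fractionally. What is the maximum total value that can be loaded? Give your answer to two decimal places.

489.84

Ratios (sorted): B 20.69, A 7.00, C 3.39, D 0.88
take B (13 @ 269); take A (18 @ 126); take 28/31 of C → 94.84. Capacity used 59/59.
Total value = 489.84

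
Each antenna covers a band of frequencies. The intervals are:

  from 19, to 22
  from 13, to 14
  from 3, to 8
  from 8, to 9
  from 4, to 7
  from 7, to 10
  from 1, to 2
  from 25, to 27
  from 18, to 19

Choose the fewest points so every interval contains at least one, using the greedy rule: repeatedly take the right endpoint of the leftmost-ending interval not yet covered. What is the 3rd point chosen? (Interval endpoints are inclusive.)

Process intervals by earliest right end; each time one isn't hit yet, stab at its right endpoint.
By right end: [1,2]  [4,7]  [3,8]  [8,9]  [7,10]  [13,14]  [18,19]  [19,22]  [25,27]
[1,2] uncovered → point at 2; [4,7] uncovered → point at 7; [8,9] uncovered → point at 9; [13,14] uncovered → point at 14; [18,19] uncovered → point at 19; [25,27] uncovered → point at 27.
Points: 2, 7, 9, 14, 19, 27 (6 total).

9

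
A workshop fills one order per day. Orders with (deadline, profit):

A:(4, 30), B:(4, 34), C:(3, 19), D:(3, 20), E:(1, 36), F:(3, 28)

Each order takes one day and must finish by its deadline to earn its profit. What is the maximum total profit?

128

Sort by profit descending; place each in the latest free slot ≤ its deadline.
Profit order: E=36 B=34 A=30 F=28 D=20 C=19
Assign: E→slot 1, B→slot 4, A→slot 3, F→slot 2, D skipped, C skipped.
Slots: [1:E] [2:F] [3:A] [4:B]
Profit = 36 + 28 + 30 + 34 = 128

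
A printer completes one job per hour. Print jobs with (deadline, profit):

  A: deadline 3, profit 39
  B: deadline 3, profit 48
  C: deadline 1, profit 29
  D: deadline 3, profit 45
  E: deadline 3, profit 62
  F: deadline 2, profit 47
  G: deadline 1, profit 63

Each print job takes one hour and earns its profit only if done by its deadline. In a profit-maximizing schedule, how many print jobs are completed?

Take jobs in profit order; each goes to the latest open slot no later than its deadline.
Profit order: G=63 E=62 B=48 F=47 D=45 A=39 C=29
Assign: G→slot 1, E→slot 3, B→slot 2, F skipped, D skipped, A skipped, C skipped.
Slots: [1:G] [2:B] [3:E]
3 of 7 scheduled.

3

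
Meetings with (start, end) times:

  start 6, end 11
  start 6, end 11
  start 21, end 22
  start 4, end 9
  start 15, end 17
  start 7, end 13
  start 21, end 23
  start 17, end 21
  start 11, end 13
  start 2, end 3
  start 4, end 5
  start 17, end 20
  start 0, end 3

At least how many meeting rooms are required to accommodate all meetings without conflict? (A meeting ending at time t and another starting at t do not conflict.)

starts: [0, 2, 4, 4, 6, 6, 7, 11, 15, 17, 17, 21, 21]
ends:   [3, 3, 5, 9, 11, 11, 13, 13, 17, 20, 21, 22, 23]
s0→1 s2→2 e3→1 e3→0 s4→1 s4→2 e5→1 s6→2 s6→3 s7→4  — peak 4.

4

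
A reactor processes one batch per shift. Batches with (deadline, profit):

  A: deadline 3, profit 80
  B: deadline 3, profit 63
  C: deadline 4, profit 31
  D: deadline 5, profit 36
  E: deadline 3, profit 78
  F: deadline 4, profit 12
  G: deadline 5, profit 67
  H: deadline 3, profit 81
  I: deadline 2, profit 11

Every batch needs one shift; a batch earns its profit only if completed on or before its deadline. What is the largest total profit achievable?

342

Sort by profit descending; place each in the latest free slot ≤ its deadline.
By profit: H(d3,81), A(d3,80), E(d3,78), G(d5,67), B(d3,63), D(d5,36), C(d4,31), F(d4,12), I(d2,11)
H→slot 3; A→slot 2; E→slot 1; G→slot 5; B skipped; D→slot 4; C skipped; F skipped; I skipped.
Profit = 78 + 80 + 81 + 36 + 67 = 342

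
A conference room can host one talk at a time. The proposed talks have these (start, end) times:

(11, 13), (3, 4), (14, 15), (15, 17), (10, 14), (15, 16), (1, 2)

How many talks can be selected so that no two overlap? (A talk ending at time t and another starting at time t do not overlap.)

Greedy by earliest finish: after sorting by end time, pick each interval compatible with the last pick.
By end time: (1,2), (3,4), (11,13), (10,14), (14,15), (15,16), (15,17).
Pick (1,2); next start ≥ 2 → (3,4); next start ≥ 4 → (11,13); next start ≥ 13 → (14,15); next start ≥ 15 → (15,16).
Selected 5 talks.

5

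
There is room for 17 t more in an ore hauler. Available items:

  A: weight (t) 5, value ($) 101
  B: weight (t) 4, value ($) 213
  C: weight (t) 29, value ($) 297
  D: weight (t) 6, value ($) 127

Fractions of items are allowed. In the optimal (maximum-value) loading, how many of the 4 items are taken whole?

Order: B (213/4=53.25) > D (127/6=21.17) > A (101/5=20.20) > C (297/29=10.24)
Fill: take B (4 @ 213) → take D (6 @ 127) → take A (5 @ 101) → take 2/29 of C → 20.48; 17/17 used.
3 item(s) taken whole; one partial (take 2/29 of C).

3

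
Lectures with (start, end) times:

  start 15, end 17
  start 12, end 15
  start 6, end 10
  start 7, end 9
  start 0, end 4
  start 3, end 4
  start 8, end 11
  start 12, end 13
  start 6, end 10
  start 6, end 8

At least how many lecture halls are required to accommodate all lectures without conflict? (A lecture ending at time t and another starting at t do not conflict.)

4

Count concurrent intervals with a sweep; the peak is the room count.
Events (time:±→running): 0:+→1 3:+→2 4:-→1 4:-→0 6:+→1 6:+→2 6:+→3 7:+→4 … peak 4.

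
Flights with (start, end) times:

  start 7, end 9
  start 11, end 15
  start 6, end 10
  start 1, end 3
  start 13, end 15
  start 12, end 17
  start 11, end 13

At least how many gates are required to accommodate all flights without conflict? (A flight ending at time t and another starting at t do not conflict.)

3

The answer is the maximum number of intervals overlapping at any instant.
Events (time:±→running): 1:+→1 3:-→0 6:+→1 7:+→2 9:-→1 10:-→0 11:+→1 11:+→2 12:+→3 … peak 3.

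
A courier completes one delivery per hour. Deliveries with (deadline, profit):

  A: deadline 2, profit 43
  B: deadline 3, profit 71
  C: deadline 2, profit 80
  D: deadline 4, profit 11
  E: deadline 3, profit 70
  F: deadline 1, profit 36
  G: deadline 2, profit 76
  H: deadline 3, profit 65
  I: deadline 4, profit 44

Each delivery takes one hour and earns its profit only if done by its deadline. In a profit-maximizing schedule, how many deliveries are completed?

4

Profit order: C=80 G=76 B=71 E=70 H=65 I=44 A=43 F=36 D=11
Assign: C→slot 2, G→slot 1, B→slot 3, E skipped, H skipped, I→slot 4, A skipped, F skipped, D skipped.
Slots: [1:G] [2:C] [3:B] [4:I]
4 of 9 scheduled.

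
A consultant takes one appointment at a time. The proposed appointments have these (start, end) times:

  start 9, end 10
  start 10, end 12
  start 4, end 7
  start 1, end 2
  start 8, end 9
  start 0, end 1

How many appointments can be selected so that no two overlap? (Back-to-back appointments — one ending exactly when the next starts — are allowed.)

6

Sort by end time and greedily take each interval whose start is ≥ the last chosen end.
By end time: (0,1), (1,2), (4,7), (8,9), (9,10), (10,12).
Pick (0,1); next start ≥ 1 → (1,2); next start ≥ 2 → (4,7); next start ≥ 7 → (8,9); next start ≥ 9 → (9,10); next start ≥ 10 → (10,12).
Selected 6 appointments.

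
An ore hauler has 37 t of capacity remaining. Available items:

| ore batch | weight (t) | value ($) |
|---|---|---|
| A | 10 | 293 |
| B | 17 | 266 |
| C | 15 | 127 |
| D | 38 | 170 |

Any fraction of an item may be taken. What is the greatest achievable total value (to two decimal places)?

643.67

Order: A (293/10=29.30) > B (266/17=15.65) > C (127/15=8.47) > D (170/38=4.47)
Fill: take A (10 @ 293) → take B (17 @ 266) → take 10/15 of C → 84.67; 37/37 used.
Total value = 643.67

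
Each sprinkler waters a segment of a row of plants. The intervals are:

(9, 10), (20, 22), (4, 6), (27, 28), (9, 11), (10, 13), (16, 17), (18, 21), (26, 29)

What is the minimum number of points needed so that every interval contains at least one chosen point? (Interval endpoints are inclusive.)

5

Process intervals by earliest right end; each time one isn't hit yet, stab at its right endpoint.
By right end: [4,6]  [9,10]  [9,11]  [10,13]  [16,17]  [18,21]  [20,22]  [27,28]  [26,29]
[4,6] uncovered → point at 6; [9,10] uncovered → point at 10; [16,17] uncovered → point at 17; [18,21] uncovered → point at 21; [27,28] uncovered → point at 28.
Points: 6, 10, 17, 21, 28 (5 total).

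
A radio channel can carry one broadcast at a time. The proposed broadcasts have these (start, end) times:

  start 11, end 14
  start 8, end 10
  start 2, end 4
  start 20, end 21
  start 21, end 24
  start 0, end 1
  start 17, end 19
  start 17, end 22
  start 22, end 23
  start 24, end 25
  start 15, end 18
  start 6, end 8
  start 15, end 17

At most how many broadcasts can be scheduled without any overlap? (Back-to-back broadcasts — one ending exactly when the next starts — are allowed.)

10

Order by finish time; keep every interval that doesn't clash with the previous kept one.
Sorted by end: (0,1)  (2,4)  (6,8)  (8,10)  (11,14)  (15,17)  (15,18)  (17,19)  (20,21)  (17,22)  (22,23)  (21,24)  (24,25)
take (0,1); take (2,4); take (6,8); take (8,10); take (11,14); take (15,17); take (17,19); take (20,21); skip (17,22); take (22,23); skip (21,24); take (24,25).
Selected 10 broadcasts.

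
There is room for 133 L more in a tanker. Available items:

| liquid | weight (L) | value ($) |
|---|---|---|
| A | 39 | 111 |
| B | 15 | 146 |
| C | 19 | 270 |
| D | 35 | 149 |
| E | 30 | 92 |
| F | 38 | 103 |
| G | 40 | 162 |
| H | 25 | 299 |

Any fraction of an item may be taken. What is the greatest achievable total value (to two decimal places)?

1021.95

Sort by value per unit weight and fill in that order.
Ratios (sorted): C 14.21, H 11.96, B 9.73, D 4.26, G 4.05, E 3.07, A 2.85, F 2.71
take C (19 @ 270); take H (25 @ 299); take B (15 @ 146); take D (35 @ 149); take 39/40 of G → 157.95. Capacity used 133/133.
Total value = 1021.95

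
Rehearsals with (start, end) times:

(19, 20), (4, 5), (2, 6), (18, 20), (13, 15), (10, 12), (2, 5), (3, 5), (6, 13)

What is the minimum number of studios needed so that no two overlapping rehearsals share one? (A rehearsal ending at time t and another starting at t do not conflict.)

4

The answer is the maximum number of intervals overlapping at any instant.
starts: [2, 2, 3, 4, 6, 10, 13, 18, 19]
ends:   [5, 5, 5, 6, 12, 13, 15, 20, 20]
s2→1 s2→2 s3→3 s4→4  — peak 4.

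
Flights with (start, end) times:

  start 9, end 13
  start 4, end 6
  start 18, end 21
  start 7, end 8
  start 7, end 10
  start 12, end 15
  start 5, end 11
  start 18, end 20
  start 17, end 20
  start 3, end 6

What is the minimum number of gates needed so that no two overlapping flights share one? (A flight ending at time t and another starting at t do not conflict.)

starts: [3, 4, 5, 7, 7, 9, 12, 17, 18, 18]
ends:   [6, 6, 8, 10, 11, 13, 15, 20, 20, 21]
s3→1 s4→2 s5→3  — peak 3.

3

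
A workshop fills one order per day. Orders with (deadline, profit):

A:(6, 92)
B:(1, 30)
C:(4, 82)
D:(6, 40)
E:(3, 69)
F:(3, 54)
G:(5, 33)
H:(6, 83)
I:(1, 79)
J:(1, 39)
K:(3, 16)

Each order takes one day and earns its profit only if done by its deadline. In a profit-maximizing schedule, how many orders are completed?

6

By profit: A(d6,92), H(d6,83), C(d4,82), I(d1,79), E(d3,69), F(d3,54), D(d6,40), J(d1,39), G(d5,33), B(d1,30), K(d3,16)
A→slot 6; H→slot 5; C→slot 4; I→slot 1; E→slot 3; F→slot 2; D skipped; J skipped; G skipped; B skipped; K skipped.
6 of 11 scheduled.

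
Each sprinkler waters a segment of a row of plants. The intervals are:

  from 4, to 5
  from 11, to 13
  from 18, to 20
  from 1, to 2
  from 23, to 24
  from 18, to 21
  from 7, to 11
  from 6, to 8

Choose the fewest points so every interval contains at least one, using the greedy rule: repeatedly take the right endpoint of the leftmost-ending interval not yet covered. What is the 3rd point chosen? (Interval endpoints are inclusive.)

Process intervals by earliest right end; each time one isn't hit yet, stab at its right endpoint.
By right end: [1,2]  [4,5]  [6,8]  [7,11]  [11,13]  [18,20]  [18,21]  [23,24]
[1,2] uncovered → point at 2; [4,5] uncovered → point at 5; [6,8] uncovered → point at 8; [11,13] uncovered → point at 13; [18,20] uncovered → point at 20; [23,24] uncovered → point at 24.
Points: 2, 5, 8, 13, 20, 24 (6 total).

8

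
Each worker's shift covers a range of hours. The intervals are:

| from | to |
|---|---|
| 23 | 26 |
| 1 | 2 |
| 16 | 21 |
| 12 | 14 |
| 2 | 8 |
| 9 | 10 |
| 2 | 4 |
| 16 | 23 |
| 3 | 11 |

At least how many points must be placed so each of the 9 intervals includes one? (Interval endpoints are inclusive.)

Process intervals by earliest right end; each time one isn't hit yet, stab at its right endpoint.
Sorted: [1,2] [2,4] [2,8] [9,10] [3,11] [12,14] [16,21] [16,23] [23,26]
{[1,2],[2,4],[2,8]} hit by 2; {[9,10],[3,11]} hit by 10; {[12,14]} hit by 14; {[16,21],[16,23]} hit by 21; {[23,26]} hit by 26.
Points: 2, 10, 14, 21, 26 (5 total).

5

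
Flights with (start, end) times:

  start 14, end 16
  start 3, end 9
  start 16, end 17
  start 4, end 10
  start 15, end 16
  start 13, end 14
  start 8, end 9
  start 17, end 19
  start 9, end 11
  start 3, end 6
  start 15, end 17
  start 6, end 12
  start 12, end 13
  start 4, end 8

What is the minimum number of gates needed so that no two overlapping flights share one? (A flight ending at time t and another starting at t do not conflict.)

Events (time:±→running): 3:+→1 3:+→2 4:+→3 4:+→4 … peak 4.

4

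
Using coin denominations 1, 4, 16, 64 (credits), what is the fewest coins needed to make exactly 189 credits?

Greedy: take as many of the largest coin as possible, then repeat with the remainder.
189 − 2×64→61 − 3×16→13 − 3×4→1 − 1×1→0
Total coins = 2 + 3 + 3 + 1 = 9

9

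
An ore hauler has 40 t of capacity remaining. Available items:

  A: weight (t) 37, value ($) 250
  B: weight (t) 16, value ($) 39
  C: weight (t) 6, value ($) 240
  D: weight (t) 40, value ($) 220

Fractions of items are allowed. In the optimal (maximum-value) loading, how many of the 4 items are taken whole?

Greedy by value/weight ratio, highest first.
Ratios (sorted): C 40.00, A 6.76, D 5.50, B 2.44
take C (6 @ 240); take 34/37 of A → 229.73. Capacity used 40/40.
1 item(s) taken whole; one partial (take 34/37 of A).

1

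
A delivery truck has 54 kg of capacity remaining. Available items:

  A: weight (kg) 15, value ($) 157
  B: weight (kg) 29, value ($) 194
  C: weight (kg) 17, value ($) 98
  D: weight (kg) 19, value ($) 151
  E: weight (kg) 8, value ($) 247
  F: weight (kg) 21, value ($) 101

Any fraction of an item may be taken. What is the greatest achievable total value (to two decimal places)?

Greedy by value/weight ratio, highest first.
Ratios (sorted): E 30.88, A 10.47, D 7.95, B 6.69, C 5.76, F 4.81
take E (8 @ 247); take A (15 @ 157); take D (19 @ 151); take 12/29 of B → 80.28. Capacity used 54/54.
Total value = 635.28

635.28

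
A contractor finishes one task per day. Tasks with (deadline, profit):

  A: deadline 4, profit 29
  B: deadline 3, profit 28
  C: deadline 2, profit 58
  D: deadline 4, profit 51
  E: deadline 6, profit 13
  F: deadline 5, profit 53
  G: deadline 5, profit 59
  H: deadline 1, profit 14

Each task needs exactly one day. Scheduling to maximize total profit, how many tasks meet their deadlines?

6

Sort by profit descending; place each in the latest free slot ≤ its deadline.
By profit: G(d5,59), C(d2,58), F(d5,53), D(d4,51), A(d4,29), B(d3,28), H(d1,14), E(d6,13)
G→slot 5; C→slot 2; F→slot 4; D→slot 3; A→slot 1; B skipped; H skipped; E→slot 6.
6 of 8 scheduled.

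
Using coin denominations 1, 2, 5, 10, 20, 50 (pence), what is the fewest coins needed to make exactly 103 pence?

4

Use the largest denomination that fits, subtract, and repeat.
103 − 2×50→3 − 1×2→1 − 1×1→0
Total coins = 2 + 1 + 1 = 4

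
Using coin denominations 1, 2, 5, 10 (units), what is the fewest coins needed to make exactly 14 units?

3

Use the largest denomination that fits, subtract, and repeat.
14 − 1×10→4 − 2×2→0
Total coins = 1 + 2 = 3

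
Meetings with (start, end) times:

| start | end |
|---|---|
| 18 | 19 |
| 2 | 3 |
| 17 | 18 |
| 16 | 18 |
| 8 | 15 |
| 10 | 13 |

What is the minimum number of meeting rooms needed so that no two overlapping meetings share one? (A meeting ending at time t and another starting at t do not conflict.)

2

Count concurrent intervals with a sweep; the peak is the room count.
starts: [2, 8, 10, 16, 17, 18]
ends:   [3, 13, 15, 18, 18, 19]
s2→1 e3→0 s8→1 s10→2  — peak 2.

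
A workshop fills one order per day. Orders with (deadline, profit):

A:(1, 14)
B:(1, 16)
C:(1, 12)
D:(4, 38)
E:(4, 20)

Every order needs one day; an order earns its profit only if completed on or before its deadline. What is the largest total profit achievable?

Take jobs in profit order; each goes to the latest open slot no later than its deadline.
By profit: D(d4,38), E(d4,20), B(d1,16), A(d1,14), C(d1,12)
D→slot 4; E→slot 3; B→slot 1; A skipped; C skipped.
Profit = 16 + 20 + 38 = 74

74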